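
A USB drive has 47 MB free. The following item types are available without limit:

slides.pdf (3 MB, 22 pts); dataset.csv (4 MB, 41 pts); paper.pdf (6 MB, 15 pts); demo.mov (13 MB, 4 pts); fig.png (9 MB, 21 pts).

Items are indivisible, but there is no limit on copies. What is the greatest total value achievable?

473 pts

Best value-per-unit is dataset.csv at 41/4; filling with it alone gives 11×41 = 451.
Optimal mix: 1×slides.pdf + 11×dataset.csv → size 47, value 473.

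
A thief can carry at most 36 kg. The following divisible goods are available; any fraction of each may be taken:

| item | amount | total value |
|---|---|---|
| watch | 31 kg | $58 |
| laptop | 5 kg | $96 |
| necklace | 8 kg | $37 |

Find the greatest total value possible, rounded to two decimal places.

176.03

Take in order of value per unit:
- laptop (96/5 per unit): all 5 → value 96, running total 96.00
- necklace (37/8 per unit): all 8 → value 37, running total 133.00
- watch (58/31 per unit): 23 of 31 → value 23×58/31 = 43.0323, running total 176.03
Total 176.03.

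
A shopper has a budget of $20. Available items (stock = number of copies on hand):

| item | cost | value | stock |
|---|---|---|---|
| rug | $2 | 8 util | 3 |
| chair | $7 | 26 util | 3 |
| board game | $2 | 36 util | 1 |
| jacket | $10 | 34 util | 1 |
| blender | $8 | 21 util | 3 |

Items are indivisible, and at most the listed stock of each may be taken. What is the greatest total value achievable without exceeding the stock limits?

104 util

Top feasible selections:
- 2×rug + 2×chair + 1×board game: cost 20, value 104
- 1×rug + 2×chair + 1×board game: cost 18, value 96
- 1×chair + 1×board game + 1×jacket: cost 19, value 96
- 3×rug + 1×board game + 1×jacket: cost 18, value 94
Best: 104 util.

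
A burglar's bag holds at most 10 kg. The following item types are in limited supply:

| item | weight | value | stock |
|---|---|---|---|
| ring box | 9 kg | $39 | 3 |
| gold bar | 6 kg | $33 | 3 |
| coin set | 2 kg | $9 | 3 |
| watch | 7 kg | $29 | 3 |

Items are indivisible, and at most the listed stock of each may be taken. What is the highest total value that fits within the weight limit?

Best selections within weight 10 and stock limits:
- 1×gold bar + 2×coin set: weight 10, value 51
- 1×gold bar + 1×coin set: weight 8, value 42
Best: $51.

$51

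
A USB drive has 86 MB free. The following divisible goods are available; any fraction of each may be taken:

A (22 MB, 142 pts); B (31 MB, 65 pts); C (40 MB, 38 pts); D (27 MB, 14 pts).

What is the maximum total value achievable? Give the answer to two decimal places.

238.35

Take in order of value per unit:
- A (142/22 per unit): all 22 → value 142, running total 142.00
- B (65/31 per unit): all 31 → value 65, running total 207.00
- C (38/40 per unit): 33 of 40 → value 33×38/40 = 31.3500, running total 238.35
Total 238.35.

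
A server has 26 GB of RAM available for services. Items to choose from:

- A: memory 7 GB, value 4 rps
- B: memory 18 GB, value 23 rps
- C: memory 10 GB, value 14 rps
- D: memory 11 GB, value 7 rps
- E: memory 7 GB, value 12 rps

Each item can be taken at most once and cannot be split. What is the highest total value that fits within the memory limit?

35 rps

This is a 0/1 knapsack; check combinations near the capacity.
- B+E: memory 18+7=25, value 23+12=35
- A+C+E: memory 7+10+7=24, value 4+14+12=30
- A+B: memory 7+18=25, value 4+23=27
- C+E: memory 10+7=17, value 14+12=26
Best: 35 rps.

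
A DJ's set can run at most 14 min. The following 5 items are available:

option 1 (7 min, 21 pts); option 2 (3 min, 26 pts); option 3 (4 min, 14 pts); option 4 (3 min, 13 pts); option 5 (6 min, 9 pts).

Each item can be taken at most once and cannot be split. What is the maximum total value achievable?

61 pts

Check high-value combinations within 14 min:
- option 1+option 2+option 3: duration 7+3+4=14, value 21+26+14=61
- option 1+option 2+option 4: duration 7+3+3=13, value 21+26+13=60
- option 2+option 3+option 4: duration 3+4+3=10, value 26+14+13=53
- option 2+option 3+option 5: duration 3+4+6=13, value 26+14+9=49
- option 2+option 4+option 5: duration 3+3+6=12, value 26+13+9=48
Best: 61 pts.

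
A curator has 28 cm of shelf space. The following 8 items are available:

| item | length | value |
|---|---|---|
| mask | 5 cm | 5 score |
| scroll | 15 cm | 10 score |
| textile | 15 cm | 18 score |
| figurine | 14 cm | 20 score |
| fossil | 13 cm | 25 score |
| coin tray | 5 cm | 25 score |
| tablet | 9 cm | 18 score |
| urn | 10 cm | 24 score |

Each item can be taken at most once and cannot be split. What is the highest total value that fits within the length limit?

74 score

This is a 0/1 knapsack; check combinations near the capacity.
- fossil+coin tray+urn: length 13+5+10=28, value 25+25+24=74
- fossil+coin tray+tablet: length 13+5+9=27, value 25+25+18=68
- coin tray+tablet+urn: length 5+9+10=24, value 25+18+24=67
Best: 74 score.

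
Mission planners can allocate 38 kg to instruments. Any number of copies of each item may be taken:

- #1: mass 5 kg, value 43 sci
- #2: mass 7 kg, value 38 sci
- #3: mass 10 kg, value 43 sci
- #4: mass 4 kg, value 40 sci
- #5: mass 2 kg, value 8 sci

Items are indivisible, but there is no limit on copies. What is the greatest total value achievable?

Best value-per-unit is #4 at 40/4; filling with it alone gives 9×40 = 360.
Optimal mix: 9×#4 + 1×#5 → mass 38, value 368.

368 sci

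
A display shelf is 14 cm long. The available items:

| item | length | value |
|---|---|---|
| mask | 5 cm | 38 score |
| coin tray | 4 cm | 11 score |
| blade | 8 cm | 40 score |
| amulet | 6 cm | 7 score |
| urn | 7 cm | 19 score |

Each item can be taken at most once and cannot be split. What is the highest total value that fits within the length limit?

This is a 0/1 knapsack; check combinations near the capacity.
- mask+blade: length 5+8=13, value 38+40=78
- mask+urn: length 5+7=12, value 38+19=57
- coin tray+blade: length 4+8=12, value 11+40=51
- mask+coin tray: length 5+4=9, value 38+11=49
- blade+amulet: length 8+6=14, value 40+7=47
Best: 78 score.

78 score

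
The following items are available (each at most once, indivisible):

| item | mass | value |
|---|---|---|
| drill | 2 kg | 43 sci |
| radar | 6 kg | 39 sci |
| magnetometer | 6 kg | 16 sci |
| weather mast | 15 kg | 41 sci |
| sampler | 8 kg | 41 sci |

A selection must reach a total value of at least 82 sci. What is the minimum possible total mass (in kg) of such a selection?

8

Subsets with value ≥ 82, sorted by total mass:
- drill+radar: mass 8, value 82
- drill+sampler: mass 10, value 84
Minimum mass: 8 kg.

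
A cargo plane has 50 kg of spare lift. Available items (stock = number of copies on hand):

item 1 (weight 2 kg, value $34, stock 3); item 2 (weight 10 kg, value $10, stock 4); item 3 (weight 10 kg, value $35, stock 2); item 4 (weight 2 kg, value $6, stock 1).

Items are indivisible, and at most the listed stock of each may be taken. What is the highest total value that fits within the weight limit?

Top feasible selections:
- 3×item 1 + 2×item 2 + 2×item 3 + 1×item 4: weight 48, value 198
- 3×item 1 + 2×item 2 + 2×item 3: weight 46, value 192
- 3×item 1 + 1×item 2 + 2×item 3 + 1×item 4: weight 38, value 188
- 3×item 1 + 1×item 2 + 2×item 3: weight 36, value 182
Best: $198.

$198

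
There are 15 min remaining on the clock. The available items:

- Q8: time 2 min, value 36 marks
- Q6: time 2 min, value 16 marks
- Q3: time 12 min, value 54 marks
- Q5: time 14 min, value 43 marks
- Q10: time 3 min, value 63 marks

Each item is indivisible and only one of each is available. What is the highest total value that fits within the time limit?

117 marks

Check high-value combinations within 15 min:
- Q3+Q10: time 12+3=15, value 54+63=117
- Q8+Q6+Q10: time 2+2+3=7, value 36+16+63=115
- Q8+Q10: time 2+3=5, value 36+63=99
Best: 117 marks.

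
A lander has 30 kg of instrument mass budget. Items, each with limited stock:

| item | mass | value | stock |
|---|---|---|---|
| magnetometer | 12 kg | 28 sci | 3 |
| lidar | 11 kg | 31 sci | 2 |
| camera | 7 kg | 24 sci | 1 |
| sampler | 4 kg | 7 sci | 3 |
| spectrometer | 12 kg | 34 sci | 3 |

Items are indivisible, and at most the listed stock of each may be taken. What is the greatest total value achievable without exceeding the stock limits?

Top feasible selections:
- 1×lidar + 1×camera + 1×spectrometer: mass 30, value 89
- 2×lidar + 1×camera: mass 29, value 86
- 1×magnetometer + 1×lidar + 1×camera: mass 30, value 83
- 1×lidar + 1×camera + 3×sampler: mass 30, value 76
Best: 89 sci.

89 sci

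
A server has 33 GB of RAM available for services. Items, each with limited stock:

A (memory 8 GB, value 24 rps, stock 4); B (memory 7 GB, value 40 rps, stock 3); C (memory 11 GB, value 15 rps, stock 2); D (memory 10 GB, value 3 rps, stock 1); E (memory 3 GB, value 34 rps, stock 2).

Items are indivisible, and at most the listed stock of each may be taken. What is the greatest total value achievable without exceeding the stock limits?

188 rps

Top feasible selections:
- 3×B + 2×E: memory 27, value 188
- 1×A + 3×B + 1×E: memory 32, value 178
- 1×A + 2×B + 2×E: memory 28, value 172
Best: 188 rps.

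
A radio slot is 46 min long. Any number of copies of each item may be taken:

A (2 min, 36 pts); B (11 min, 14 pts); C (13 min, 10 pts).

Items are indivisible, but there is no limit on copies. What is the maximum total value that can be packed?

828 pts

Best value-per-unit is A at 36/2, and filling with it alone uses duration 23×2=46. No mix of the others beats 23×36 = 828.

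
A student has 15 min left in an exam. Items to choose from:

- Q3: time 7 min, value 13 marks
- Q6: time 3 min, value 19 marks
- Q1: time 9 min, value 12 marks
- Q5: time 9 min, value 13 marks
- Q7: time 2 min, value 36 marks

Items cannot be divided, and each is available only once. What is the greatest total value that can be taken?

Check high-value combinations within 15 min:
- Q3+Q6+Q7: time 7+3+2=12, value 13+19+36=68
- Q6+Q5+Q7: time 3+9+2=14, value 19+13+36=68
- Q6+Q1+Q7: time 3+9+2=14, value 19+12+36=67
- Q6+Q7: time 3+2=5, value 19+36=55
Best: 68 marks.

68 marks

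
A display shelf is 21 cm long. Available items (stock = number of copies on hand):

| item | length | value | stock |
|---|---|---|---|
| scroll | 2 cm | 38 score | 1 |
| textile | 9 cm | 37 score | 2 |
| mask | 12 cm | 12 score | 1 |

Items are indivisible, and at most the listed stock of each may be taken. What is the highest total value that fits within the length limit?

Top feasible selections:
- 1×scroll + 2×textile: length 20, value 112
- 1×scroll + 1×textile: length 11, value 75
Best: 112 score.

112 score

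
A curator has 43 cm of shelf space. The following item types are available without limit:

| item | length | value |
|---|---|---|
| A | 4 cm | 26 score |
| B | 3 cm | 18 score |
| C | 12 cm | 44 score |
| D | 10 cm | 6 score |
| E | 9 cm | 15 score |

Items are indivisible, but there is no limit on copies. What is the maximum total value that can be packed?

278 score

Best value-per-unit is A at 26/4; filling with it alone gives 10×26 = 260.
Optimal mix: 10×A + 1×B → length 43, value 278.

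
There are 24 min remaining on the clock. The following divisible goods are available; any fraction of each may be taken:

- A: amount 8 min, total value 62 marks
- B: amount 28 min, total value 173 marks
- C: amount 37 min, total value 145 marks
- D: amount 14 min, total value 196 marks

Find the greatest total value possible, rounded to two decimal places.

Take in order of value per unit:
- D (196/14 per unit): all 14 → value 196, running total 196.00
- A (62/8 per unit): all 8 → value 62, running total 258.00
- B (173/28 per unit): 2 of 28 → value 2×173/28 = 12.3571, running total 270.36
Total 270.36.

270.36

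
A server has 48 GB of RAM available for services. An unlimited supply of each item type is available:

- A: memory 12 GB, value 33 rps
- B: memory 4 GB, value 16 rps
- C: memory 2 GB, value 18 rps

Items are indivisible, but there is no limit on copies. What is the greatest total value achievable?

Best value-per-unit is C at 18/2, and filling with it alone uses memory 24×2=48. No mix of the others beats 24×18 = 432.

432 rps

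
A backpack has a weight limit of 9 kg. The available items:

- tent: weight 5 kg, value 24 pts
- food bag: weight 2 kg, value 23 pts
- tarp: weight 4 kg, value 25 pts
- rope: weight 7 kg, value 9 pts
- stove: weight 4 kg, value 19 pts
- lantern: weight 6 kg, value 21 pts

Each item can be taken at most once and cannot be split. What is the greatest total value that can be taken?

49 pts

Check high-value combinations within 9 kg:
- tent+tarp: weight 5+4=9, value 24+25=49
- food bag+tarp: weight 2+4=6, value 23+25=48
- tent+food bag: weight 5+2=7, value 24+23=47
- tarp+stove: weight 4+4=8, value 25+19=44
- food bag+lantern: weight 2+6=8, value 23+21=44
Best: 49 pts.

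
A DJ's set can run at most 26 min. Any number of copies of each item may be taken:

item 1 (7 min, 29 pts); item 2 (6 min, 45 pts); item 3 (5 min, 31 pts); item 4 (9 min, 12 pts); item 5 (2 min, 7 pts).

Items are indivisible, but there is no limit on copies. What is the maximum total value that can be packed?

Best value-per-unit is item 2 at 45/6; filling with it alone gives 4×45 = 180.
Optimal mix: 4×item 2 + 1×item 5 → duration 26, value 187.

187 pts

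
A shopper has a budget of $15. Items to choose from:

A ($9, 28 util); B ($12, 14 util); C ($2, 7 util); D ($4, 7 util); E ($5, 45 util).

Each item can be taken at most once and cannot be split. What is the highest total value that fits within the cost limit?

73 util

Check high-value combinations within $15:
- A+E: cost 9+5=14, value 28+45=73
- C+D+E: cost 2+4+5=11, value 7+7+45=59
- C+E: cost 2+5=7, value 7+45=52
- D+E: cost 4+5=9, value 7+45=52
Best: 73 util.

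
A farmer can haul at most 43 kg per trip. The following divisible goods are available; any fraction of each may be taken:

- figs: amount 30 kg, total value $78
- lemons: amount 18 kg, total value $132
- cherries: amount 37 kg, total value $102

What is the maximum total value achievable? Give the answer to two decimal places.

Take in order of value per unit:
- lemons (132/18 per unit): all 18 → value 132, running total 132.00
- cherries (102/37 per unit): 25 of 37 → value 25×102/37 = 68.9189, running total 200.92
Total 200.92.

200.92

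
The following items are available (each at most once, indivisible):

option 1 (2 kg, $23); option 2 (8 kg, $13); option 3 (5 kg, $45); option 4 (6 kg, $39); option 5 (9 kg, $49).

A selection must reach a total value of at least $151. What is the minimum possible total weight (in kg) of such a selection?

Subsets with value ≥ 151, sorted by total weight:
- option 1+option 3+option 4+option 5: weight 22, value 156
- option 1+option 2+option 3+option 4+option 5: weight 30, value 169
Minimum weight: 22 kg.

22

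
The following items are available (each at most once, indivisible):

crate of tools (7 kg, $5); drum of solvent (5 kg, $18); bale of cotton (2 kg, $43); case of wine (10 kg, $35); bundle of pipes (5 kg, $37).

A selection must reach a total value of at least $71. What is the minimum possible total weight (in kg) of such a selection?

7

Subsets with value ≥ 71, sorted by total weight:
- bale of cotton+bundle of pipes: weight 7, value 80
- drum of solvent+bale of cotton+bundle of pipes: weight 12, value 98
Minimum weight: 7 kg.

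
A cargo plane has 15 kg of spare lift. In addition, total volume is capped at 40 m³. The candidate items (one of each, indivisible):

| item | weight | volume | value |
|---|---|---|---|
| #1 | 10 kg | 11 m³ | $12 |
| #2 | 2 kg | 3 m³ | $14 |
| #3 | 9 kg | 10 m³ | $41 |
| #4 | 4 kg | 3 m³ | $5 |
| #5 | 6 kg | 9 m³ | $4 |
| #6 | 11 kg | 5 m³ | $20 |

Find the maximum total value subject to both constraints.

Feasible sets respecting both limits:
- #2+#3+#4: weight 15, volume 16, value 60
- #2+#3: weight 11, volume 13, value 55
- #3+#4: weight 13, volume 13, value 46
Best: $60.

$60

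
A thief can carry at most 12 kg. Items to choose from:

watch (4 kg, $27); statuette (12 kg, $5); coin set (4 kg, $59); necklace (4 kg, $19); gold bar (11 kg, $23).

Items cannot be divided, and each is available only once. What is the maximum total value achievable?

Check high-value combinations within 12 kg:
- watch+coin set+necklace: weight 4+4+4=12, value 27+59+19=105
- watch+coin set: weight 4+4=8, value 27+59=86
- coin set+necklace: weight 4+4=8, value 59+19=78
- coin set: weight 4, value 59
- watch+necklace: weight 4+4=8, value 27+19=46
Best: $105.

$105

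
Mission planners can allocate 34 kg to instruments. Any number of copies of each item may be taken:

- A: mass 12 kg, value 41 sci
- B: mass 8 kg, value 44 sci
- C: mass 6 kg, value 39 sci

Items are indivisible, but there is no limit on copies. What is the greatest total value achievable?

Best value-per-unit is C at 39/6; filling with it alone gives 5×39 = 195.
Optimal mix: 2×B + 3×C → mass 34, value 205.

205 sci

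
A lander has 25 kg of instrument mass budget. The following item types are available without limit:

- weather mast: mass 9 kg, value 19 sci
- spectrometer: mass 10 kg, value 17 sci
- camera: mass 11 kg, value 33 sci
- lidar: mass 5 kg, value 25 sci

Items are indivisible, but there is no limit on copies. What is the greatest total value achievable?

125 sci

Best value-per-unit is lidar at 25/5, and filling with it alone uses mass 5×5=25. No mix of the others beats 5×25 = 125.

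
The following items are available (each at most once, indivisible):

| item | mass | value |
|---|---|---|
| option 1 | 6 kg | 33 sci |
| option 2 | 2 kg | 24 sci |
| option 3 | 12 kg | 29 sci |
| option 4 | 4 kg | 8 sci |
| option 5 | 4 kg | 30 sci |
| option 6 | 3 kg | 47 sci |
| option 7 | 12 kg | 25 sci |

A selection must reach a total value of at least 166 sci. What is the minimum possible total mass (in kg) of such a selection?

31

Subsets with value ≥ 166, sorted by total mass:
- option 1+option 2+option 3+option 4+option 5+option 6: mass 31, value 171
- option 1+option 2+option 4+option 5+option 6+option 7: mass 31, value 167
- option 1+option 2+option 3+option 5+option 6+option 7: mass 39, value 188
- option 1+option 2+option 3+option 4+option 6+option 7: mass 39, value 166
Minimum mass: 31 kg.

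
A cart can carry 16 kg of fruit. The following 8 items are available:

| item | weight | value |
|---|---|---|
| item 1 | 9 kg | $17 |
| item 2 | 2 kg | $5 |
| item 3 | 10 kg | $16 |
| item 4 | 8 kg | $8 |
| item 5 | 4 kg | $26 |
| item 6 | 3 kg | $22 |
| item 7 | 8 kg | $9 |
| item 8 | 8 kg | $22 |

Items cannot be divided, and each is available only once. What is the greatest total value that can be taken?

This is a 0/1 knapsack; check combinations near the capacity.
- item 5+item 6+item 8: weight 4+3+8=15, value 26+22+22=70
- item 1+item 5+item 6: weight 9+4+3=16, value 17+26+22=65
- item 5+item 6+item 7: weight 4+3+8=15, value 26+22+9=57
- item 4+item 5+item 6: weight 8+4+3=15, value 8+26+22=56
- item 2+item 5+item 6: weight 2+4+3=9, value 5+26+22=53
Best: $70.

$70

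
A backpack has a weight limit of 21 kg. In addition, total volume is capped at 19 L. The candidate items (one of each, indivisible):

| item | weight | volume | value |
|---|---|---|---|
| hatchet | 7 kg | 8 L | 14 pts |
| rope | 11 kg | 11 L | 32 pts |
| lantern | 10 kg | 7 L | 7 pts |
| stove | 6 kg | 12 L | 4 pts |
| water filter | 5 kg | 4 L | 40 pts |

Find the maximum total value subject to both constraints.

Feasible sets respecting both limits:
- rope+water filter: weight 16, volume 15, value 72
- hatchet+water filter: weight 12, volume 12, value 54
- lantern+water filter: weight 15, volume 11, value 47
Best: 72 pts.

72 pts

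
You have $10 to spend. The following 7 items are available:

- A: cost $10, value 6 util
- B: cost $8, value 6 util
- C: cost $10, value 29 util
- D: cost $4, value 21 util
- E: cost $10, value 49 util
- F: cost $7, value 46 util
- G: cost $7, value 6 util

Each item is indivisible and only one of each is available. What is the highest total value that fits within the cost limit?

49 util

Check high-value combinations within $10:
- E: cost 10, value 49
- F: cost 7, value 46
- C: cost 10, value 29
- D: cost 4, value 21
- G: cost 7, value 6
Best: 49 util.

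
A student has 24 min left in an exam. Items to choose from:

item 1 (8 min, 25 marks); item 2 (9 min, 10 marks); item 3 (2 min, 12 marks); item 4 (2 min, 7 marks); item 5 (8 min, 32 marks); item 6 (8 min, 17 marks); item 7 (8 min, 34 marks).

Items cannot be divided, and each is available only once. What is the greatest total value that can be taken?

91 marks

This is a 0/1 knapsack; check combinations near the capacity.
- item 1+item 5+item 7: time 8+8+8=24, value 25+32+34=91
- item 3+item 4+item 5+item 7: time 2+2+8+8=20, value 12+7+32+34=85
- item 5+item 6+item 7: time 8+8+8=24, value 32+17+34=83
- item 3+item 5+item 7: time 2+8+8=18, value 12+32+34=78
Best: 91 marks.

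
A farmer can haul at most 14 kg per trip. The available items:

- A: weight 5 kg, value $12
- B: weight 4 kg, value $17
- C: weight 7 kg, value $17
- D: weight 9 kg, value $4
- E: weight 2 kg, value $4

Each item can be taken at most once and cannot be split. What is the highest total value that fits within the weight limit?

$38

Check high-value combinations within 14 kg:
- B+C+E: weight 4+7+2=13, value 17+17+4=38
- B+C: weight 4+7=11, value 17+17=34
- A+B+E: weight 5+4+2=11, value 12+17+4=33
- A+C+E: weight 5+7+2=14, value 12+17+4=33
Best: $38.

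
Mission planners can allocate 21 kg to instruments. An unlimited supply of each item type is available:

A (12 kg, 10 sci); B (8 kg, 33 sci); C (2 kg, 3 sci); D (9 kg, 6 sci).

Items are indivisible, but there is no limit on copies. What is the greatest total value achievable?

Best value-per-unit is B at 33/8; filling with it alone gives 2×33 = 66.
Optimal mix: 2×B + 2×C → mass 20, value 72.

72 sci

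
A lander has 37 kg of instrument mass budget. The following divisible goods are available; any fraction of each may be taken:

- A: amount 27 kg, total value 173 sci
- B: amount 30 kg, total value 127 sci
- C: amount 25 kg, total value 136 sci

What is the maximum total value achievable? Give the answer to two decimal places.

Take in order of value per unit:
- A (173/27 per unit): all 27 → value 173, running total 173.00
- C (136/25 per unit): 10 of 25 → value 10×136/25 = 54.4000, running total 227.40
Total 227.40.

227.40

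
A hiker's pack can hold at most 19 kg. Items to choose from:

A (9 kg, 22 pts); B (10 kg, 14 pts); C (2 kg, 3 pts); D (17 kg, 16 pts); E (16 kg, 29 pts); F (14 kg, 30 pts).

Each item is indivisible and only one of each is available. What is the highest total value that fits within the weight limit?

Check high-value combinations within 19 kg:
- A+B: weight 9+10=19, value 22+14=36
- C+F: weight 2+14=16, value 3+30=33
- C+E: weight 2+16=18, value 3+29=32
- F: weight 14, value 30
- E: weight 16, value 29
Best: 36 pts.

36 pts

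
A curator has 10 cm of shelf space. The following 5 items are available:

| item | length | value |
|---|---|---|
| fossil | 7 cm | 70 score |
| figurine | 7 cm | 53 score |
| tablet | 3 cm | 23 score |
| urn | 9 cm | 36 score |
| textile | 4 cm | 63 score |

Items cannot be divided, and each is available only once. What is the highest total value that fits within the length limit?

93 score

Check high-value combinations within 10 cm:
- fossil+tablet: length 7+3=10, value 70+23=93
- tablet+textile: length 3+4=7, value 23+63=86
- figurine+tablet: length 7+3=10, value 53+23=76
Best: 93 score.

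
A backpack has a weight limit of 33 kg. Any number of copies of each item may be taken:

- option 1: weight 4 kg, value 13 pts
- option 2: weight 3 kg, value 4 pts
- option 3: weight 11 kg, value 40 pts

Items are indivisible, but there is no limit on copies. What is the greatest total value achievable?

120 pts

Best value-per-unit is option 3 at 40/11, and filling with it alone uses weight 3×11=33. No mix of the others beats 3×40 = 120.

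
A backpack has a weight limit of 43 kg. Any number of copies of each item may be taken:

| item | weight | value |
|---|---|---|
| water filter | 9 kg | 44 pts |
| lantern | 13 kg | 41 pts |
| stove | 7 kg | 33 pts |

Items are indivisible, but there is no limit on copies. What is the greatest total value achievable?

Best value-per-unit is water filter at 44/9; filling with it alone gives 4×44 = 176.
Optimal mix: 4×water filter + 1×stove → weight 43, value 209.

209 pts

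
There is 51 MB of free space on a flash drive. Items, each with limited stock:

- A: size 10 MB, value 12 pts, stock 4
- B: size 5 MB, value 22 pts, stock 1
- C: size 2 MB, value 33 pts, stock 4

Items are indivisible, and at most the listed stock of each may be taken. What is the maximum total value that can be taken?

Top feasible selections:
- 3×A + 1×B + 4×C: size 43, value 190
- 4×A + 4×C: size 48, value 180
- 2×A + 1×B + 4×C: size 33, value 178
Best: 190 pts.

190 pts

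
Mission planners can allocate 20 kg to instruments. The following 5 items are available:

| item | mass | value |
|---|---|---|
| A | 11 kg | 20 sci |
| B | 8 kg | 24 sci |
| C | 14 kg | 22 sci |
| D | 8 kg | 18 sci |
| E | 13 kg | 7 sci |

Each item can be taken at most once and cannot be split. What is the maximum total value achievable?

44 sci

This is a 0/1 knapsack; check combinations near the capacity.
- A+B: mass 11+8=19, value 20+24=44
- B+D: mass 8+8=16, value 24+18=42
- A+D: mass 11+8=19, value 20+18=38
Best: 44 sci.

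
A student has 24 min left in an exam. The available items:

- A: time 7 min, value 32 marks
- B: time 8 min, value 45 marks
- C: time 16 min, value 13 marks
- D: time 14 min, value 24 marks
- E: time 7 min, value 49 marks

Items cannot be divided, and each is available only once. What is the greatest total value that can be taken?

Check high-value combinations within 24 min:
- A+B+E: time 7+8+7=22, value 32+45+49=126
- B+E: time 8+7=15, value 45+49=94
- A+E: time 7+7=14, value 32+49=81
- A+B: time 7+8=15, value 32+45=77
Best: 126 marks.

126 marks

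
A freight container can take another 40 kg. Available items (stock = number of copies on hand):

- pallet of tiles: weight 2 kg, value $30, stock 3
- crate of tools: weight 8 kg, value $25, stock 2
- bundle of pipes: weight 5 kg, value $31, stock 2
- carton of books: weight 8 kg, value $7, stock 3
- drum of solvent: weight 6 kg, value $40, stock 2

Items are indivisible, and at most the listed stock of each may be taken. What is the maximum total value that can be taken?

$257

Best selections within weight 40 and stock limits:
- 3×pallet of tiles + 1×crate of tools + 2×bundle of pipes + 2×drum of solvent: weight 36, value 257
- 3×pallet of tiles + 2×crate of tools + 1×bundle of pipes + 2×drum of solvent: weight 39, value 251
- 3×pallet of tiles + 2×crate of tools + 2×bundle of pipes + 1×drum of solvent: weight 38, value 242
- 3×pallet of tiles + 2×bundle of pipes + 1×carton of books + 2×drum of solvent: weight 36, value 239
Best: $257.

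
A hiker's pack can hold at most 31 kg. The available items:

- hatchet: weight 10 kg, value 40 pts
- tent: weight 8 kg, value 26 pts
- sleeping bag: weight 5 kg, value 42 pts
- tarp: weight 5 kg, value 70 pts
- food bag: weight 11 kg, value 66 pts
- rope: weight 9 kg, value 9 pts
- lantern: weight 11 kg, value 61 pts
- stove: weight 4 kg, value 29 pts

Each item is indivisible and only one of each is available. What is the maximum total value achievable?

Check high-value combinations within 31 kg:
- tarp+food bag+lantern+stove: weight 5+11+11+4=31, value 70+66+61+29=226
- hatchet+sleeping bag+tarp+food bag: weight 10+5+5+11=31, value 40+42+70+66=218
- hatchet+sleeping bag+tarp+lantern: weight 10+5+5+11=31, value 40+42+70+61=213
- sleeping bag+tarp+food bag+stove: weight 5+5+11+4=25, value 42+70+66+29=207
- hatchet+tarp+food bag+stove: weight 10+5+11+4=30, value 40+70+66+29=205
Best: 226 pts.

226 pts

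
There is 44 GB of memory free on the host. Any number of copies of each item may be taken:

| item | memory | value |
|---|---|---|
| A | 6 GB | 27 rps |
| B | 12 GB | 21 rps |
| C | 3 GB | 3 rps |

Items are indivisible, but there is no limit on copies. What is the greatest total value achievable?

Best value-per-unit is A at 27/6, and filling with it alone uses memory 7×6=42. No mix of the others beats 7×27 = 189.

189 rps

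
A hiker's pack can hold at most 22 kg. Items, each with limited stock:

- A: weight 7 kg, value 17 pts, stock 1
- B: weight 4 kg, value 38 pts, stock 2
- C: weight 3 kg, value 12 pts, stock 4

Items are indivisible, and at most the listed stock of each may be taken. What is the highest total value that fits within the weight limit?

Best selections within weight 22 and stock limits:
- 2×B + 4×C: weight 20, value 124
- 1×A + 2×B + 2×C: weight 21, value 117
- 2×B + 3×C: weight 17, value 112
Best: 124 pts.

124 pts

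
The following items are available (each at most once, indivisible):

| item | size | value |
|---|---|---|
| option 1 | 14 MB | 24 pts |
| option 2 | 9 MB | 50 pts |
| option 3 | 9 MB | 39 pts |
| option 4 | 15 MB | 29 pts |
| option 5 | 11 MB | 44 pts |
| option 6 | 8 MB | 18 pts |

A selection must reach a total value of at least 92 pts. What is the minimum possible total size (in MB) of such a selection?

Subsets with value ≥ 92, sorted by total size:
- option 2+option 5: size 20, value 94
- option 2+option 3+option 6: size 26, value 107
Minimum size: 20 MB.

20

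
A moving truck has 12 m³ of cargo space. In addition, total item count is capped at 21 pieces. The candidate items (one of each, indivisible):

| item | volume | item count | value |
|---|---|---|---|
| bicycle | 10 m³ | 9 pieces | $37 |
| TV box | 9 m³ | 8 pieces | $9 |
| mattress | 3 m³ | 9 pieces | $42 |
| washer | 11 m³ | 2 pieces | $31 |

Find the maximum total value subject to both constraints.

$51

Feasible sets respecting both limits:
- TV box+mattress: volume 12, item count 17, value 51
- mattress: volume 3, item count 9, value 42
- bicycle: volume 10, item count 9, value 37
- washer: volume 11, item count 2, value 31
Best: $51.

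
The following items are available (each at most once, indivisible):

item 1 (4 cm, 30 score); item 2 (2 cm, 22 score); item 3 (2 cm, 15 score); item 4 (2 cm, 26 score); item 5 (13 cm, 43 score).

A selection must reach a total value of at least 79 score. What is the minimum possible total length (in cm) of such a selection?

10

Subsets with value ≥ 79, sorted by total length:
- item 1+item 2+item 3+item 4: length 10, value 93
- item 2+item 4+item 5: length 17, value 91
- item 3+item 4+item 5: length 17, value 84
- item 2+item 3+item 5: length 17, value 80
Minimum length: 10 cm.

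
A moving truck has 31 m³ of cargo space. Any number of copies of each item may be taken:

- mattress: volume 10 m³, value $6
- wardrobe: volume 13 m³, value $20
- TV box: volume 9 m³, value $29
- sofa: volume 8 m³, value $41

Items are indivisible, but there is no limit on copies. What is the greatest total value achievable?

$123

Best value-per-unit is sofa at 41/8, and filling with it alone uses volume 3×8=24. No mix of the others beats 3×41 = 123.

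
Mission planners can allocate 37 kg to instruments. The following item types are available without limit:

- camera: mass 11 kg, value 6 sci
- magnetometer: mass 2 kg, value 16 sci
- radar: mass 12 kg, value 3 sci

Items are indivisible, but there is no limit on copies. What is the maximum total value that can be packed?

Best value-per-unit is magnetometer at 16/2, and filling with it alone uses mass 18×2=36. No mix of the others beats 18×16 = 288.

288 sci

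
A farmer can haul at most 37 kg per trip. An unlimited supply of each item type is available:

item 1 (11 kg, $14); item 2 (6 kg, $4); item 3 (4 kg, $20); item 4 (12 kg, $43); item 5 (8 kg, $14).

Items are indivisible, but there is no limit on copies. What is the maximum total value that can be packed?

$180

Best value-per-unit is item 3 at 20/4, and filling with it alone uses weight 9×4=36. No mix of the others beats 9×20 = 180.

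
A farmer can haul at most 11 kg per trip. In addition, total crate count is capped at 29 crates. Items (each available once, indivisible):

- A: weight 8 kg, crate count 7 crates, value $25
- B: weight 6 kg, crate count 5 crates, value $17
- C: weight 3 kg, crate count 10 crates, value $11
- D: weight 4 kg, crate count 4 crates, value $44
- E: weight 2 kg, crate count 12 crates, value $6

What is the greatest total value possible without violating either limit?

Feasible sets respecting both limits:
- B+D: weight 10, crate count 9, value 61
- C+D+E: weight 9, crate count 26, value 61
- C+D: weight 7, crate count 14, value 55
- D+E: weight 6, crate count 16, value 50
Best: $61.

$61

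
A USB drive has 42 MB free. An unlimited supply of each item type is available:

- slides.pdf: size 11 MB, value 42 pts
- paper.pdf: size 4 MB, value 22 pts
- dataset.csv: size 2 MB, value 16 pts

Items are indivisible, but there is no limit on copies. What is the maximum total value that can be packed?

336 pts

Best value-per-unit is dataset.csv at 16/2, and filling with it alone uses size 21×2=42. No mix of the others beats 21×16 = 336.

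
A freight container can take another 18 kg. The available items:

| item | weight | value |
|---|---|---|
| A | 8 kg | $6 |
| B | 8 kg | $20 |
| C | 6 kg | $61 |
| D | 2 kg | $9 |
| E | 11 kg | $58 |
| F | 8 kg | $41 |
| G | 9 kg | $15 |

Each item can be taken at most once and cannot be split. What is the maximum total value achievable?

$119

This is a 0/1 knapsack; check combinations near the capacity.
- C+E: weight 6+11=17, value 61+58=119
- C+D+F: weight 6+2+8=16, value 61+9+41=111
- C+F: weight 6+8=14, value 61+41=102
Best: $119.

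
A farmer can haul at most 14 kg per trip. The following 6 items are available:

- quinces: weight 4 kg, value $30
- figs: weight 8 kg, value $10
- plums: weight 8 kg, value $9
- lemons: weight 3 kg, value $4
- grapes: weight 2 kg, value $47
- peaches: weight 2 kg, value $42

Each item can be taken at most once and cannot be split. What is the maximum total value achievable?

$123

Check high-value combinations within 14 kg:
- quinces+lemons+grapes+peaches: weight 4+3+2+2=11, value 30+4+47+42=123
- quinces+grapes+peaches: weight 4+2+2=8, value 30+47+42=119
- figs+grapes+peaches: weight 8+2+2=12, value 10+47+42=99
- plums+grapes+peaches: weight 8+2+2=12, value 9+47+42=98
Best: $123.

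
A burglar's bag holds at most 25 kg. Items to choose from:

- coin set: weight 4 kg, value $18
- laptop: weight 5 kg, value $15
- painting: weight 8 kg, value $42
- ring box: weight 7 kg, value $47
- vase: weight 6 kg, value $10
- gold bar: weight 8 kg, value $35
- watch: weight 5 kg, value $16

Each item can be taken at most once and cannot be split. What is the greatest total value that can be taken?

$124

Check high-value combinations within 25 kg:
- painting+ring box+gold bar: weight 8+7+8=23, value 42+47+35=124
- coin set+painting+ring box+watch: weight 4+8+7+5=24, value 18+42+47+16=123
- coin set+laptop+painting+ring box: weight 4+5+8+7=24, value 18+15+42+47=122
- laptop+painting+ring box+watch: weight 5+8+7+5=25, value 15+42+47+16=120
- coin set+painting+ring box+vase: weight 4+8+7+6=25, value 18+42+47+10=117
Best: $124.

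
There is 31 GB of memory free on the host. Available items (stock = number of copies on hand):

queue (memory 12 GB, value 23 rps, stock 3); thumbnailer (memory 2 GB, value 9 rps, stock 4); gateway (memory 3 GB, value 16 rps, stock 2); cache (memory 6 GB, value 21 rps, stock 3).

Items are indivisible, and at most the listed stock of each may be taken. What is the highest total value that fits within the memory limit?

122 rps

Best selections within memory 31 and stock limits:
- 3×thumbnailer + 2×gateway + 3×cache: memory 30, value 122
- 4×thumbnailer + 1×gateway + 3×cache: memory 29, value 115
- 2×thumbnailer + 2×gateway + 3×cache: memory 28, value 113
- 4×thumbnailer + 2×gateway + 2×cache: memory 26, value 110
Best: 122 rps.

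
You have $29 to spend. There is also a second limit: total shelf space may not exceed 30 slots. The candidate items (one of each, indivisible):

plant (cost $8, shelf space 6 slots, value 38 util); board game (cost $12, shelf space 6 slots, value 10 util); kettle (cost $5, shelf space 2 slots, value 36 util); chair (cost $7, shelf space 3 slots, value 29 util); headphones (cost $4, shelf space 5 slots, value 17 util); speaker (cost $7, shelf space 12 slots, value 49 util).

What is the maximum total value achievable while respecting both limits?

152 util

Feasible sets respecting both limits:
- plant+kettle+chair+speaker: cost 27, shelf space 23, value 152
- plant+kettle+headphones+speaker: cost 24, shelf space 25, value 140
- plant+chair+headphones+speaker: cost 26, shelf space 26, value 133
- kettle+chair+headphones+speaker: cost 23, shelf space 22, value 131
Best: 152 util.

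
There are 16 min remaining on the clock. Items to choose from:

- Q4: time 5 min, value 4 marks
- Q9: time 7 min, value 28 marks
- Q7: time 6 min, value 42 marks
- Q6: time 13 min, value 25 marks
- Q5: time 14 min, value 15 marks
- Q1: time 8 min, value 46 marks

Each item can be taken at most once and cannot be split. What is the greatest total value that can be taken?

88 marks

This is a 0/1 knapsack; check combinations near the capacity.
- Q7+Q1: time 6+8=14, value 42+46=88
- Q9+Q1: time 7+8=15, value 28+46=74
- Q9+Q7: time 7+6=13, value 28+42=70
- Q4+Q1: time 5+8=13, value 4+46=50
Best: 88 marks.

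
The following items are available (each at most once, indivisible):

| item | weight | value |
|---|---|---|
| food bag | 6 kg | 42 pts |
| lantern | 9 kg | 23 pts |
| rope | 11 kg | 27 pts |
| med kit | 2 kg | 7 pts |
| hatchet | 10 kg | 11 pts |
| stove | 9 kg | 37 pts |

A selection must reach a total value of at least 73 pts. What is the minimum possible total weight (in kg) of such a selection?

Subsets with value ≥ 73, sorted by total weight:
- food bag+stove: weight 15, value 79
- food bag+med kit+stove: weight 17, value 86
Minimum weight: 15 kg.

15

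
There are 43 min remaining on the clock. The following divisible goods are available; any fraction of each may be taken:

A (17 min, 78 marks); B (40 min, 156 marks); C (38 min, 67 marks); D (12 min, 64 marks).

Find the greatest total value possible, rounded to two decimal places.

196.60

Take in order of value per unit:
- D (64/12 per unit): all 12 → value 64, running total 64.00
- A (78/17 per unit): all 17 → value 78, running total 142.00
- B (156/40 per unit): 14 of 40 → value 14×156/40 = 54.6000, running total 196.60
Total 196.60.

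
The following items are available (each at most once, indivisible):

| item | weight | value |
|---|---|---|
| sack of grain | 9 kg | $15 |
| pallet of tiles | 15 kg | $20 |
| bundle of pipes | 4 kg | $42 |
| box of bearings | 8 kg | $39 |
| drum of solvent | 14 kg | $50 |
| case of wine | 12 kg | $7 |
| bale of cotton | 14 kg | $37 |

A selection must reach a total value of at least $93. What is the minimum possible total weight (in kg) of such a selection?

21

Subsets with value ≥ 93, sorted by total weight:
- sack of grain+bundle of pipes+box of bearings: weight 21, value 96
- bundle of pipes+box of bearings+drum of solvent: weight 26, value 131
- bundle of pipes+box of bearings+bale of cotton: weight 26, value 118
Minimum weight: 21 kg.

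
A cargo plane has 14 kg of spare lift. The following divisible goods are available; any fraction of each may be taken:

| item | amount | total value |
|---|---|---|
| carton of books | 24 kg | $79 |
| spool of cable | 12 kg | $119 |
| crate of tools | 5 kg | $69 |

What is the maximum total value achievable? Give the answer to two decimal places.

Take in order of value per unit:
- crate of tools (69/5 per unit): all 5 → value 69, running total 69.00
- spool of cable (119/12 per unit): 9 of 12 → value 9×119/12 = 89.2500, running total 158.25
Total 158.25.

158.25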